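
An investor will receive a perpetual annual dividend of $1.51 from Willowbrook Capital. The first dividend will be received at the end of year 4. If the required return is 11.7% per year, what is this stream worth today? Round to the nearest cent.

$9.26

Value at end of year 3: C / r = $1.51 / 0.117 = $12.9060
Discount to today: PV = $12.9060 / (1 + 0.117)^3 = $12.9060 / 1.393669 = $9.26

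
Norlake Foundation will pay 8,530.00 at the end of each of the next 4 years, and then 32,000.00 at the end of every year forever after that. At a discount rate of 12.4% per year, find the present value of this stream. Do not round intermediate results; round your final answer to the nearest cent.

187374.34

PV of 4-year annuity: 8,530.00 × [1 − (1+0.124)^−4] / 0.124 = 25691.82796
Perpetuity value at year 4: 32,000.00 / 0.124 = 258064.51613
PV of perpetuity: 258064.51613 / (1+0.124)^4 = 161682.51207
Total PV = 25691.82796 + 161682.51207 = 187374.34003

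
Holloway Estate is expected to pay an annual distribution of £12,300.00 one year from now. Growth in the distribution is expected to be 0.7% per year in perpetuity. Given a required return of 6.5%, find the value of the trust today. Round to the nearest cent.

Growing perpetuity: P = D₁ / (r − g) = £12,300.0000 / (0.065 − 0.007) = £212,068.97

£212068.97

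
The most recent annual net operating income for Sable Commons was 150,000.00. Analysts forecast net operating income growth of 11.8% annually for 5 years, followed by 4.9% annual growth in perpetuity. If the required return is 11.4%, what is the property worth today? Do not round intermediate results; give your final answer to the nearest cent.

3222661.09

D_1 = 167700.00000
D_2 = 187488.60000
D_3 = 209612.25480
D_4 = 234346.50087
D_5 = 261999.38797
Terminal value at year 5: TV = D_5×(1+g_2)/(r−g_2) = 274837.35798/0.065 = 4228267.04583
P_0 = D_1/(1+r)^1 + D_2/(1+r)^2 + D_3/(1+r)^3 + D_4/(1+r)^4 + D_5/(1+r)^5 + TV/(1+r)^5
    = 150538.59964 + 151079.13321 + 151621.60766 + 152166.02995 + 152712.40708 + 2464543.30803 = 3222661.08556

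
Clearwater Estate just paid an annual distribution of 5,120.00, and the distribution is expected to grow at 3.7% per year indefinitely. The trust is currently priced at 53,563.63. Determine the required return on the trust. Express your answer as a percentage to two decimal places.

D₁ = 5,120.00 × 1.037 = 5,309.4400
P = D₁/(r − g) ⇒ r = D₁/P + g = 5,309.4400/53,563.63 + 0.037 = 0.099124 + 0.037 = 0.136124

13.61%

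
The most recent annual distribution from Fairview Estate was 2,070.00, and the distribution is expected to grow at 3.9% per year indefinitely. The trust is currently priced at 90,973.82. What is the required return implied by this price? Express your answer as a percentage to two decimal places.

6.26%

D₁ = 2,070.00 × 1.039 = 2,150.7300
P = D₁/(r − g) ⇒ r = D₁/P + g = 2,150.7300/90,973.82 + 0.039 = 0.023641 + 0.039 = 0.062641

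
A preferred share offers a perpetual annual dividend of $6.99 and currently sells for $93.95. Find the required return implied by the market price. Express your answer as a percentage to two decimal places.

7.44%

P = C/r ⇒ r = C/P = $6.99/$93.95 = 0.074401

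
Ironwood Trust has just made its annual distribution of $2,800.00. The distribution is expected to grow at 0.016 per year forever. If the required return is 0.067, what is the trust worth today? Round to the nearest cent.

$55780.39

D₁ = D₀ × (1 + g) = $2,800.00 × 1.016 = $2,844.8000
Growing perpetuity: P = D₁ / (r − g) = $2,844.8000 / (0.067 − 0.016) = $55,780.39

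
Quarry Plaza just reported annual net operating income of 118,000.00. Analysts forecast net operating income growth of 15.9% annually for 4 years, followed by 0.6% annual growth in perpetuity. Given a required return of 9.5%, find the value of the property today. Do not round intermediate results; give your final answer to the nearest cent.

D_1 = 136762.00000
D_2 = 158507.15800
D_3 = 183709.79612
D_4 = 212919.65371
Terminal value at year 4: TV = D_4×(1+g_2)/(r−g_2) = 214197.17163/0.089 = 2406709.79357
P_0 = D_1/(1+r)^1 + D_2/(1+r)^2 + D_3/(1+r)^3 + D_4/(1+r)^4 + TV/(1+r)^4
    = 124896.80365 + 132196.70816 + 139923.27375 + 148101.43769 + 1674045.46428 = 2219163.68754

2219163.69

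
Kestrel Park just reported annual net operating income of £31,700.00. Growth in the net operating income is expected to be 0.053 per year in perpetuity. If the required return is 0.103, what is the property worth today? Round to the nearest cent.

D₁ = D₀ × (1 + g) = £31,700.00 × 1.053 = £33,380.1000
Growing perpetuity: P = D₁ / (r − g) = £33,380.1000 / (0.103 − 0.053) = £667,602.00

£667602.00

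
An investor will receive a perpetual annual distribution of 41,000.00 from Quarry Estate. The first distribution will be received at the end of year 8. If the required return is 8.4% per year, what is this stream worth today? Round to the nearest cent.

Value at end of year 7: C / r = 41,000.00 / 0.084 = 488,095.2381
Discount to today: PV = 488,095.2381 / (1 + 0.084)^7 = 488,095.2381 / 1.758754 = 277,523.39

277523.39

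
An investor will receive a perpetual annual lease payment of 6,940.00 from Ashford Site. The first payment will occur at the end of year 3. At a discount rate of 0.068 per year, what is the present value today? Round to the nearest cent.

89476.31

Value at end of year 2: C / r = 6,940.00 / 0.068 = 102,058.8235
Discount to today: PV = 102,058.8235 / (1 + 0.068)^2 = 102,058.8235 / 1.140624 = 89,476.31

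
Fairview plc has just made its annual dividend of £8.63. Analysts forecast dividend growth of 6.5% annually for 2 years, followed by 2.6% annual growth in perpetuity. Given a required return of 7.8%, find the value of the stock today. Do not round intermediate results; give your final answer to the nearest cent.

D_1 = 9.19095
D_2 = 9.78836
Terminal value at year 2: TV = D_2×(1+g_2)/(r−g_2) = 10.04286/0.052 = 193.13191
P_0 = D_1/(1+r)^1 + D_2/(1+r)^2 + TV/(1+r)^2
    = 8.52593 + 8.42311 + 166.19445 = 183.14348

£183.14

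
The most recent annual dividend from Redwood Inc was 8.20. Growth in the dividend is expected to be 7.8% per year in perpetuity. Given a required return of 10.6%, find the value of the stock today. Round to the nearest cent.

315.70

D₁ = D₀ × (1 + g) = 8.20 × 1.078 = 8.8396
Growing perpetuity: P = D₁ / (r − g) = 8.8396 / (0.106 − 0.078) = 315.70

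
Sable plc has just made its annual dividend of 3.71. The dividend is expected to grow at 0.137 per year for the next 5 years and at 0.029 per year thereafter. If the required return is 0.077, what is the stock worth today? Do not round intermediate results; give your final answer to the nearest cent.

D_1 = 4.21827
D_2 = 4.79617
D_3 = 5.45325
D_4 = 6.20034
D_5 = 7.04979
Terminal value at year 5: TV = D_5×(1+g_2)/(r−g_2) = 7.25423/0.048 = 151.12989
P_0 = D_1/(1+r)^1 + D_2/(1+r)^2 + D_3/(1+r)^3 + D_4/(1+r)^4 + D_5/(1+r)^5 + TV/(1+r)^5
    = 3.91669 + 4.13488 + 4.36524 + 4.60843 + 4.86517 + 104.29701 = 126.18742

126.19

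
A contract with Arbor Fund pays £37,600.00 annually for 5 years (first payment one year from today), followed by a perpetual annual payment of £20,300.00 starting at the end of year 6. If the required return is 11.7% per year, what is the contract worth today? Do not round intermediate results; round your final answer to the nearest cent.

PV of 5-year annuity: £37,600.00 × [1 − (1+0.117)^−5] / 0.117 = 136552.98906
Perpetuity value at year 5: £20,300.00 / 0.117 = 173504.27350
PV of perpetuity: 173504.27350 / (1+0.117)^5 = 99780.18633
Total PV = 136552.98906 + 99780.18633 = 236333.17539

£236333.18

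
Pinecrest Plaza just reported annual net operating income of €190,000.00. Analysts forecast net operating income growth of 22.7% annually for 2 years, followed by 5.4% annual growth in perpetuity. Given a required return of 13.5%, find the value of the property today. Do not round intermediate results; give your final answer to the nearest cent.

D_1 = 233130.00000
D_2 = 286050.51000
Terminal value at year 2: TV = D_2×(1+g_2)/(r−g_2) = 301497.23754/0.081 = 3722188.11778
P_0 = D_1/(1+r)^1 + D_2/(1+r)^2 + TV/(1+r)^2
    = 205400.88106 + 222050.11547 + 2889392.86055 = 3316843.85707

€3316843.86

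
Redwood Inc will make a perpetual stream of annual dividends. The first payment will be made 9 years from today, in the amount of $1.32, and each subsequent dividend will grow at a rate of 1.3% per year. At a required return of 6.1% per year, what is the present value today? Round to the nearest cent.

$17.12

Value at end of year 8: C₁ / (r − g) = $1.32 / (0.061 − 0.013) = $27.5000
Discount to today: PV = $27.5000 / (1 + 0.061)^8 = $27.5000 / 1.605917 = $17.12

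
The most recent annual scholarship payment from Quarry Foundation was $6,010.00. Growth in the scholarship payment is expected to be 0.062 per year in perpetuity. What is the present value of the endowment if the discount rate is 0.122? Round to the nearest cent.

$106377.00

D₁ = D₀ × (1 + g) = $6,010.00 × 1.062 = $6,382.6200
Growing perpetuity: P = D₁ / (r − g) = $6,382.6200 / (0.122 − 0.062) = $106,377.00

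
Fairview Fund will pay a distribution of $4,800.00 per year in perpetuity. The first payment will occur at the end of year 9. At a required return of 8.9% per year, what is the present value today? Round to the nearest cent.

Value at end of year 8: C / r = $4,800.00 / 0.089 = $53,932.5843
Discount to today: PV = $53,932.5843 / (1 + 0.089)^8 = $53,932.5843 / 1.977985 = $27,266.42

$27266.42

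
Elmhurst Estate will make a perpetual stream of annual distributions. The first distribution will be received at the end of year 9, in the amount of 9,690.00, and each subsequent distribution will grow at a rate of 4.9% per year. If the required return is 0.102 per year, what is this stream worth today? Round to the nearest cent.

84061.12

Value at end of year 8: C₁ / (r − g) = 9,690.00 / (0.102 − 0.049) = 182,830.1887
Discount to today: PV = 182,830.1887 / (1 + 0.102)^8 = 182,830.1887 / 2.174967 = 84,061.12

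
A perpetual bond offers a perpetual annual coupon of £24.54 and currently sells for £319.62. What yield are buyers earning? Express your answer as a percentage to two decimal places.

P = C/r ⇒ r = C/P = £24.54/£319.62 = 0.076779

7.68%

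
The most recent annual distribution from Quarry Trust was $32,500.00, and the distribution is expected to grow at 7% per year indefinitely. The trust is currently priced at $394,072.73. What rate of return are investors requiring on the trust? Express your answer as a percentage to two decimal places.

15.82%

D₁ = $32,500.00 × 1.07 = $34,775.0000
P = D₁/(r − g) ⇒ r = D₁/P + g = $34,775.0000/$394,072.73 + 0.07 = 0.088245 + 0.07 = 0.158245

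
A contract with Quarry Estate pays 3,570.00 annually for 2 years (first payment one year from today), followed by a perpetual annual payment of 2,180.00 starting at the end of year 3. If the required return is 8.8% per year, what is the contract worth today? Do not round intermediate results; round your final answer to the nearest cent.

PV of 2-year annuity: 3,570.00 × [1 − (1+0.088)^−2] / 0.088 = 6297.10478
Perpetuity value at year 2: 2,180.00 / 0.088 = 24772.72727
PV of perpetuity: 24772.72727 / (1+0.088)^2 = 20927.43640
Total PV = 6297.10478 + 20927.43640 = 27224.54118

27224.54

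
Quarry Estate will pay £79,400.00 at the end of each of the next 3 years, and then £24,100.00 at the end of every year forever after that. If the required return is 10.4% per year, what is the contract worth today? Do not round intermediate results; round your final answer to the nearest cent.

PV of 3-year annuity: £79,400.00 × [1 − (1+0.104)^−3] / 0.104 = 196073.80429
Perpetuity value at year 3: £24,100.00 / 0.104 = 231730.76923
PV of perpetuity: 231730.76923 / (1+0.104)^3 = 172217.18380
Total PV = 196073.80429 + 172217.18380 = 368290.98809

£368290.99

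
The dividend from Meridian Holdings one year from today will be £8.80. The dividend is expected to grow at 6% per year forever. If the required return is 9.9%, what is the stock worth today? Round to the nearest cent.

£225.64

Growing perpetuity: P = D₁ / (r − g) = £8.8000 / (0.099 − 0.06) = £225.64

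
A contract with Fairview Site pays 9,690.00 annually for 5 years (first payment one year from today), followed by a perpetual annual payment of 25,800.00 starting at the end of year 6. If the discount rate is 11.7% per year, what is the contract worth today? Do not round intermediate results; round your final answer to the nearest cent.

162005.68

PV of 5-year annuity: 9,690.00 × [1 − (1+0.117)^−5] / 0.117 = 35191.44851
Perpetuity value at year 5: 25,800.00 / 0.117 = 220512.82051
PV of perpetuity: 220512.82051 / (1+0.117)^5 = 126814.22696
Total PV = 35191.44851 + 126814.22696 = 162005.67547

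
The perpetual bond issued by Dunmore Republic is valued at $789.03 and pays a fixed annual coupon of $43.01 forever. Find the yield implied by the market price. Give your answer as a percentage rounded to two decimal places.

5.45%

P = C/r ⇒ r = C/P = $43.01/$789.03 = 0.054510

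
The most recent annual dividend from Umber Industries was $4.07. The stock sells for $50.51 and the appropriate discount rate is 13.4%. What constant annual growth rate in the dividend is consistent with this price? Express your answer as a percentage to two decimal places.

4.94%

P = D₀(1+g)/(r−g) ⇒ P(r−g) = D₀(1+g) ⇒ g(P+D₀) = P·r − D₀
g = (P·r − D₀)/(P + D₀) = ($50.51×0.134 − $4.07) / ($50.51 + $4.07) = 0.049438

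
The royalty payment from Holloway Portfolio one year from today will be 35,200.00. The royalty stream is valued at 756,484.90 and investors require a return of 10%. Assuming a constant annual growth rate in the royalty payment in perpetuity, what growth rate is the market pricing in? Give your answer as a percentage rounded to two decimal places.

5.35%

P = D₁/(r−g) ⇒ g = r − D₁/P = 0.1 − 35,200.00/756,484.90 = 0.053469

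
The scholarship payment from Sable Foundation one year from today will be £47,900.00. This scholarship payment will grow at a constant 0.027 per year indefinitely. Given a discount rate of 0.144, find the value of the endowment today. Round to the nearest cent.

Growing perpetuity: P = D₁ / (r − g) = £47,900.0000 / (0.144 − 0.027) = £409,401.71

£409401.71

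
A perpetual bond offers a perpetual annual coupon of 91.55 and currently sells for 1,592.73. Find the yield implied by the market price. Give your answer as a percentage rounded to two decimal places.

P = C/r ⇒ r = C/P = 91.55/1,592.73 = 0.057480

5.75%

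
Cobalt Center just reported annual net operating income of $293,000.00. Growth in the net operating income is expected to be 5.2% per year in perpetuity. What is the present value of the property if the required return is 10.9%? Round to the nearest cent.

D₁ = D₀ × (1 + g) = $293,000.00 × 1.052 = $308,236.0000
Growing perpetuity: P = D₁ / (r − g) = $308,236.0000 / (0.109 − 0.052) = $5,407,649.12

$5407649.12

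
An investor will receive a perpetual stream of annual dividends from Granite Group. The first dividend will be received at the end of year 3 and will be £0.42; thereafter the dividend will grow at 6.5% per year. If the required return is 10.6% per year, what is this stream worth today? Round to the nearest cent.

Value at end of year 2: C₁ / (r − g) = £0.42 / (0.106 − 0.065) = £10.2439
Discount to today: PV = £10.2439 / (1 + 0.106)^2 = £10.2439 / 1.223236 = £8.37

£8.37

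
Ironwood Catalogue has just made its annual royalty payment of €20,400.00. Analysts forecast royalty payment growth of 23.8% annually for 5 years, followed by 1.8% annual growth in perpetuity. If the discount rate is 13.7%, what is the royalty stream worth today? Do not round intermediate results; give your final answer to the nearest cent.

€399697.90

D_1 = 25255.20000
D_2 = 31265.93760
D_3 = 38707.23075
D_4 = 47919.55167
D_5 = 59324.40496
Terminal value at year 5: TV = D_5×(1+g_2)/(r−g_2) = 60392.24425/0.119 = 507497.85087
P_0 = D_1/(1+r)^1 + D_2/(1+r)^2 + D_3/(1+r)^3 + D_4/(1+r)^4 + D_5/(1+r)^5 + TV/(1+r)^5
    = 22212.13720 + 24185.24702 + 26333.62868 + 28672.85163 + 31219.86835 + 267074.16793 = 399697.90080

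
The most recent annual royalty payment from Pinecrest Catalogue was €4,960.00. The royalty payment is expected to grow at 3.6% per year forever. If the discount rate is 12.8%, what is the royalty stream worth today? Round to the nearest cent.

D₁ = D₀ × (1 + g) = €4,960.00 × 1.036 = €5,138.5600
Growing perpetuity: P = D₁ / (r − g) = €5,138.5600 / (0.128 − 0.036) = €55,853.91

€55853.91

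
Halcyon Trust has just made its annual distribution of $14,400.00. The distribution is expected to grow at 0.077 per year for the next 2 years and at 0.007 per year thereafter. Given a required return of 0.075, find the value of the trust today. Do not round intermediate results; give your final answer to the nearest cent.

$242921.70

D_1 = 15508.80000
D_2 = 16702.97760
Terminal value at year 2: TV = D_2×(1+g_2)/(r−g_2) = 16819.89844/0.068 = 247351.44769
P_0 = D_1/(1+r)^1 + D_2/(1+r)^2 + TV/(1+r)^2
    = 14426.79070 + 14453.63124 + 214041.27437 = 242921.69631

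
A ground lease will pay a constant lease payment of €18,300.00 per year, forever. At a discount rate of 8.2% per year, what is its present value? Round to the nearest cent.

Level perpetuity: PV = C / r = €18,300.00 / 0.082 = €223,170.73

€223170.73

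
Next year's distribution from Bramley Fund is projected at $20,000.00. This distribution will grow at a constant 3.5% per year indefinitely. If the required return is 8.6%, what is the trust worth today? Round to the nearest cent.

$392156.86

Growing perpetuity: P = D₁ / (r − g) = $20,000.0000 / (0.086 − 0.035) = $392,156.86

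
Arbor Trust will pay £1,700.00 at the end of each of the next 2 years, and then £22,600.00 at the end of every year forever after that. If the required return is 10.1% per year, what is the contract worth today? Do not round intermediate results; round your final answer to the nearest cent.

PV of 2-year annuity: £1,700.00 × [1 − (1+0.101)^−2] / 0.101 = 2946.45855
Perpetuity value at year 2: £22,600.00 / 0.101 = 223762.37624
PV of perpetuity: 223762.37624 / (1+0.101)^2 = 184591.80964
Total PV = 2946.45855 + 184591.80964 = 187538.26819

£187538.27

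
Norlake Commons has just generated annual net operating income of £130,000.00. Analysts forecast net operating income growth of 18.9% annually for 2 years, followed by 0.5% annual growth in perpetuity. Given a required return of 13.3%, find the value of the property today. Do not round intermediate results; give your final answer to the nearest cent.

£1403689.67

D_1 = 154570.00000
D_2 = 183783.73000
Terminal value at year 2: TV = D_2×(1+g_2)/(r−g_2) = 184702.64865/0.128 = 1442989.44258
P_0 = D_1/(1+r)^1 + D_2/(1+r)^2 + TV/(1+r)^2
    = 136425.41924 + 143168.42319 + 1124095.82273 = 1403689.66516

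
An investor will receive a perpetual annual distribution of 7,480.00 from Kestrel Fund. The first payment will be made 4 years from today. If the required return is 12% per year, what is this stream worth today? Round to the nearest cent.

Value at end of year 3: C / r = 7,480.00 / 0.12 = 62,333.3333
Discount to today: PV = 62,333.3333 / (1 + 0.12)^3 = 62,333.3333 / 1.404928 = 44,367.64

44367.64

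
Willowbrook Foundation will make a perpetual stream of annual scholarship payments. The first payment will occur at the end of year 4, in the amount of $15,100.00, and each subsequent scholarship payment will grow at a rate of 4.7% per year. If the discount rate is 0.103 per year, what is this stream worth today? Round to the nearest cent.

$200938.14

Value at end of year 3: C₁ / (r − g) = $15,100.00 / (0.103 − 0.047) = $269,642.8571
Discount to today: PV = $269,642.8571 / (1 + 0.103)^3 = $269,642.8571 / 1.341920 = $200,938.14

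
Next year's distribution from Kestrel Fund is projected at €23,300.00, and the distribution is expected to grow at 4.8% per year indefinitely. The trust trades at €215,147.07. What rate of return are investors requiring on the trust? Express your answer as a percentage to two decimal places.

15.63%

P = D₁/(r − g) ⇒ r = D₁/P + g = €23,300.0000/€215,147.07 + 0.048 = 0.108298 + 0.048 = 0.156298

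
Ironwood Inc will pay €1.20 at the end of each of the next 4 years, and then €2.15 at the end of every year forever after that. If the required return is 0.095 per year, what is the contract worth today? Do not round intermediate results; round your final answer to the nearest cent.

€19.59

PV of 4-year annuity: €1.20 × [1 − (1+0.095)^−4] / 0.095 = 3.84538
Perpetuity value at year 4: €2.15 / 0.095 = 22.63158
PV of perpetuity: 22.63158 / (1+0.095)^4 = 15.74194
Total PV = 3.84538 + 15.74194 = 19.58732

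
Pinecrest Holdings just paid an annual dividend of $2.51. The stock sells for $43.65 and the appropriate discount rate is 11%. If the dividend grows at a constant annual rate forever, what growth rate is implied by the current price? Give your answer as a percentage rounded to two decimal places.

4.96%

P = D₀(1+g)/(r−g) ⇒ P(r−g) = D₀(1+g) ⇒ g(P+D₀) = P·r − D₀
g = (P·r − D₀)/(P + D₀) = ($43.65×0.11 − $2.51) / ($43.65 + $2.51) = 0.049643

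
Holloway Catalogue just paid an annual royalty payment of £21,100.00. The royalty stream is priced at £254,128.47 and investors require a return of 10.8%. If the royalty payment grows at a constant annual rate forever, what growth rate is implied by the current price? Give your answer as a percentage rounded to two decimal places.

P = D₀(1+g)/(r−g) ⇒ P(r−g) = D₀(1+g) ⇒ g(P+D₀) = P·r − D₀
g = (P·r − D₀)/(P + D₀) = (£254,128.47×0.108 − £21,100.00) / (£254,128.47 + £21,100.00) = 0.023057

2.31%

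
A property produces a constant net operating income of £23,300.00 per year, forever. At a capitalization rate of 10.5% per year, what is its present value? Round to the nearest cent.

Level perpetuity: PV = C / r = £23,300.00 / 0.105 = £221,904.76

£221904.76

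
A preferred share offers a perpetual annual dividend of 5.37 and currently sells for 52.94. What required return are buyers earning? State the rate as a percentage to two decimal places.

10.14%

P = C/r ⇒ r = C/P = 5.37/52.94 = 0.101436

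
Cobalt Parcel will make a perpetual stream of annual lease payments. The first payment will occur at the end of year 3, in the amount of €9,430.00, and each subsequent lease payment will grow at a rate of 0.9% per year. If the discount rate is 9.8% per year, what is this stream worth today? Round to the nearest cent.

€87885.46

Value at end of year 2: C₁ / (r − g) = €9,430.00 / (0.098 − 0.009) = €105,955.0562
Discount to today: PV = €105,955.0562 / (1 + 0.098)^2 = €105,955.0562 / 1.205604 = €87,885.46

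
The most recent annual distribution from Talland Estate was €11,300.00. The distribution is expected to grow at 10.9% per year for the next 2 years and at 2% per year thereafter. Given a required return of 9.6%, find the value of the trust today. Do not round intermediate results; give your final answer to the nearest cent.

D_1 = 12531.70000
D_2 = 13897.65530
Terminal value at year 2: TV = D_2×(1+g_2)/(r−g_2) = 14175.60841/0.076 = 186521.16324
P_0 = D_1/(1+r)^1 + D_2/(1+r)^2 + TV/(1+r)^2
    = 11434.03285 + 11569.65550 + 155276.95538 = 178280.64373

€178280.64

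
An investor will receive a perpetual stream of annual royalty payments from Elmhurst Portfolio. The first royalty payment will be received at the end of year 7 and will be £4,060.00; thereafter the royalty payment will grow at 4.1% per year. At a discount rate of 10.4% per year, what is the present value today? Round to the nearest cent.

Value at end of year 6: C₁ / (r − g) = £4,060.00 / (0.104 − 0.041) = £64,444.4444
Discount to today: PV = £64,444.4444 / (1 + 0.104)^6 = £64,444.4444 / 1.810566 = £35,593.53

£35593.53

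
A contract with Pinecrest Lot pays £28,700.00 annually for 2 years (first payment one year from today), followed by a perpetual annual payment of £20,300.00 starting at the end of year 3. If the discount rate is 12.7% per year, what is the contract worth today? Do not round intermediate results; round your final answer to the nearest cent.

£173909.44

PV of 2-year annuity: £28,700.00 × [1 − (1+0.127)^−2] / 0.127 = 48061.96851
Perpetuity value at year 2: £20,300.00 / 0.127 = 159842.51969
PV of perpetuity: 159842.51969 / (1+0.127)^2 = 125847.46879
Total PV = 48061.96851 + 125847.46879 = 173909.43730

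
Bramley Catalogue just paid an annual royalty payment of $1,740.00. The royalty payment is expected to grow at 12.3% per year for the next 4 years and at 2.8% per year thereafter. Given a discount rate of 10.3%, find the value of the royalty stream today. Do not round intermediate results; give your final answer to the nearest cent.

D_1 = 1954.02000
D_2 = 2194.36446
D_3 = 2464.27129
D_4 = 2767.37666
Terminal value at year 4: TV = D_4×(1+g_2)/(r−g_2) = 2844.86320/0.075 = 37931.50938
P_0 = D_1/(1+r)^1 + D_2/(1+r)^2 + D_3/(1+r)^3 + D_4/(1+r)^4 + TV/(1+r)^4
    = 1771.55032 + 1803.67272 + 1836.37757 + 1869.67544 + 25627.01805 = 32908.29410

$32908.29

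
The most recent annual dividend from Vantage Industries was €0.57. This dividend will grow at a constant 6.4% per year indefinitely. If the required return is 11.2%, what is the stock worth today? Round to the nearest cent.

D₁ = D₀ × (1 + g) = €0.57 × 1.064 = €0.6065
Growing perpetuity: P = D₁ / (r − g) = €0.6065 / (0.112 − 0.064) = €12.64

€12.64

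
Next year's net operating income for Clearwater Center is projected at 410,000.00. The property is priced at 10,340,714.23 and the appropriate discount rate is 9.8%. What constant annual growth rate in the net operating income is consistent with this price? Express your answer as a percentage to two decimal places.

P = D₁/(r−g) ⇒ g = r − D₁/P = 0.098 − 410,000.00/10,340,714.23 = 0.058351

5.84%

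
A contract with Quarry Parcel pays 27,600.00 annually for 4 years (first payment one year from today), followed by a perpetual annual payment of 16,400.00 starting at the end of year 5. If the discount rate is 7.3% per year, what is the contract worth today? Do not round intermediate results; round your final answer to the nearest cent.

262338.78

PV of 4-year annuity: 27,600.00 × [1 − (1+0.073)^−4] / 0.073 = 92857.35907
Perpetuity value at year 4: 16,400.00 / 0.073 = 224657.53425
PV of perpetuity: 224657.53425 / (1+0.073)^4 = 169481.42233
Total PV = 92857.35907 + 169481.42233 = 262338.78141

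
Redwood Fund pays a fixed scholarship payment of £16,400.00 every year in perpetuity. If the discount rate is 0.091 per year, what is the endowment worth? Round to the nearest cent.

£180219.78

Level perpetuity: PV = C / r = £16,400.00 / 0.091 = £180,219.78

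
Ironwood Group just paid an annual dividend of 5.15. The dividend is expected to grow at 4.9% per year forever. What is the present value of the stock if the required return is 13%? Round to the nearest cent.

D₁ = D₀ × (1 + g) = 5.15 × 1.049 = 5.4024
Growing perpetuity: P = D₁ / (r − g) = 5.4024 / (0.13 − 0.049) = 66.70

66.70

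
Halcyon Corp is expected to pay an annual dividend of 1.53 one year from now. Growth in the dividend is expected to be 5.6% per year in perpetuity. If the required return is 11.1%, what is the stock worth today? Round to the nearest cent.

Growing perpetuity: P = D₁ / (r − g) = 1.5300 / (0.111 − 0.056) = 27.82

27.82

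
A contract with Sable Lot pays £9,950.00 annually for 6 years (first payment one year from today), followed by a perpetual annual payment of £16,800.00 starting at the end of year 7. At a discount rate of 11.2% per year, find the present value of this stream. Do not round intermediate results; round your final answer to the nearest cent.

PV of 6-year annuity: £9,950.00 × [1 − (1+0.112)^−6] / 0.112 = 41852.43531
Perpetuity value at year 6: £16,800.00 / 0.112 = 150000.00000
PV of perpetuity: 150000.00000 / (1+0.112)^6 = 79334.58158
Total PV = 41852.43531 + 79334.58158 = 121187.01690

£121187.02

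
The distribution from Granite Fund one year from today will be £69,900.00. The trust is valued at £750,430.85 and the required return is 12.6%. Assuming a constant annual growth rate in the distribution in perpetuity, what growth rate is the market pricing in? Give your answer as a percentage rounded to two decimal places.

P = D₁/(r−g) ⇒ g = r − D₁/P = 0.126 − £69,900.00/£750,430.85 = 0.032854

3.29%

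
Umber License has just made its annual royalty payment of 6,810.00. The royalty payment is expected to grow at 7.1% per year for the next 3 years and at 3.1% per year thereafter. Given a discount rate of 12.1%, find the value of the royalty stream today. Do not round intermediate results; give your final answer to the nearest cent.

D_1 = 7293.51000
D_2 = 7811.34921
D_3 = 8365.95500
Terminal value at year 3: TV = D_3×(1+g_2)/(r−g_2) = 8625.29961/0.09 = 95836.66232
P_0 = D_1/(1+r)^1 + D_2/(1+r)^2 + D_3/(1+r)^3 + TV/(1+r)^3
    = 6506.25335 + 6216.05471 + 5938.79982 + 68032.25126 = 86693.35914

86693.36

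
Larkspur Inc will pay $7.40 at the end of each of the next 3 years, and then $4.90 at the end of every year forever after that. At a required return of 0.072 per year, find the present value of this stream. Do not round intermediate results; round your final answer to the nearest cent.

PV of 3-year annuity: $7.40 × [1 − (1+0.072)^−3] / 0.072 = 19.34919
Perpetuity value at year 3: $4.90 / 0.072 = 68.05556
PV of perpetuity: 68.05556 / (1+0.072)^3 = 55.24325
Total PV = 19.34919 + 55.24325 = 74.59245

$74.59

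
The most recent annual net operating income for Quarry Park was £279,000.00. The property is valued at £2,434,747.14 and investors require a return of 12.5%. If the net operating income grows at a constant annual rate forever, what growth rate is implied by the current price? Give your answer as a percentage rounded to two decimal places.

0.93%

P = D₀(1+g)/(r−g) ⇒ P(r−g) = D₀(1+g) ⇒ g(P+D₀) = P·r − D₀
g = (P·r − D₀)/(P + D₀) = (£2,434,747.14×0.125 − £279,000.00) / (£2,434,747.14 + £279,000.00) = 0.009339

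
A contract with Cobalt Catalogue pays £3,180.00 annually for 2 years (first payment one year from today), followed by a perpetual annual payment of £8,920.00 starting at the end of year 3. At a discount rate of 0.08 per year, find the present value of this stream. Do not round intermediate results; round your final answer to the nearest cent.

£101264.06

PV of 2-year annuity: £3,180.00 × [1 − (1+0.08)^−2] / 0.08 = 5670.78189
Perpetuity value at year 2: £8,920.00 / 0.08 = 111500.00000
PV of perpetuity: 111500.00000 / (1+0.08)^2 = 95593.27846
Total PV = 5670.78189 + 95593.27846 = 101264.06036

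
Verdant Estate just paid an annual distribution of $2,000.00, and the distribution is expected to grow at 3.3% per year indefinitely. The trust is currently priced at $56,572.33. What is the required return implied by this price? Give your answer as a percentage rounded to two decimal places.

6.95%

D₁ = $2,000.00 × 1.033 = $2,066.0000
P = D₁/(r − g) ⇒ r = D₁/P + g = $2,066.0000/$56,572.33 + 0.033 = 0.036520 + 0.033 = 0.069520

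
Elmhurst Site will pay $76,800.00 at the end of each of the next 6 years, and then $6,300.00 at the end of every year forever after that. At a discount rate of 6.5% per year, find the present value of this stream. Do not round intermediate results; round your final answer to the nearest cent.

PV of 6-year annuity: $76,800.00 × [1 − (1+0.065)^−6] / 0.065 = 371789.84117
Perpetuity value at year 6: $6,300.00 / 0.065 = 96923.07692
PV of perpetuity: 96923.07692 / (1+0.065)^6 = 66424.69151
Total PV = 371789.84117 + 66424.69151 = 438214.53269

$438214.53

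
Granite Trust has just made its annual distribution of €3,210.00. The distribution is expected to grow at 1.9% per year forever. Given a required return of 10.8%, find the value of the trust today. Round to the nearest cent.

€36752.70

D₁ = D₀ × (1 + g) = €3,210.00 × 1.019 = €3,270.9900
Growing perpetuity: P = D₁ / (r − g) = €3,270.9900 / (0.108 − 0.019) = €36,752.70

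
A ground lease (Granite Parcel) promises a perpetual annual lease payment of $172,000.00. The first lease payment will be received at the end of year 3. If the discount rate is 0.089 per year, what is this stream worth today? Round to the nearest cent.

Value at end of year 2: C / r = $172,000.00 / 0.089 = $1,932,584.2697
Discount to today: PV = $1,932,584.2697 / (1 + 0.089)^2 = $1,932,584.2697 / 1.185921 = $1,629,606.25

$1629606.25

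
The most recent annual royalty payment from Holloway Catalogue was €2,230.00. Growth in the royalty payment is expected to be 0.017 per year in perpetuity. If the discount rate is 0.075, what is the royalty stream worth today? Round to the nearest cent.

D₁ = D₀ × (1 + g) = €2,230.00 × 1.017 = €2,267.9100
Growing perpetuity: P = D₁ / (r − g) = €2,267.9100 / (0.075 − 0.017) = €39,101.90

€39101.90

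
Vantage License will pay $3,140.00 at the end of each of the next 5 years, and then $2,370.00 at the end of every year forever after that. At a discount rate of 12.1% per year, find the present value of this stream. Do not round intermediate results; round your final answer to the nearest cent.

PV of 5-year annuity: $3,140.00 × [1 − (1+0.121)^−5] / 0.121 = 11291.01256
Perpetuity value at year 5: $2,370.00 / 0.121 = 19586.77686
PV of perpetuity: 19586.77686 / (1+0.121)^5 = 11064.57948
Total PV = 11291.01256 + 11064.57948 = 22355.59204

$22355.59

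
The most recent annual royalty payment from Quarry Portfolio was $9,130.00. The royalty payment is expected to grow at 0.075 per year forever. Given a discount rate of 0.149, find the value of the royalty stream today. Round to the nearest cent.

D₁ = D₀ × (1 + g) = $9,130.00 × 1.075 = $9,814.7500
Growing perpetuity: P = D₁ / (r − g) = $9,814.7500 / (0.149 − 0.075) = $132,631.76

$132631.76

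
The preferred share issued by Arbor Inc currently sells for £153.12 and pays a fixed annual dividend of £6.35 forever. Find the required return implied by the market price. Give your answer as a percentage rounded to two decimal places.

P = C/r ⇒ r = C/P = £6.35/£153.12 = 0.041471

4.15%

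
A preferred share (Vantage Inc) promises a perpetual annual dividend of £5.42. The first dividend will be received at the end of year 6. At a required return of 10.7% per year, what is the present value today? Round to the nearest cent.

Value at end of year 5: C / r = £5.42 / 0.107 = £50.6542
Discount to today: PV = £50.6542 / (1 + 0.107)^5 = £50.6542 / 1.662410 = £30.47

£30.47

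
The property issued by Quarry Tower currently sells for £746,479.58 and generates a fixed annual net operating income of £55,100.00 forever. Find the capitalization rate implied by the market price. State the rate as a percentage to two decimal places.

7.38%

P = C/r ⇒ r = C/P = £55,100.00/£746,479.58 = 0.073813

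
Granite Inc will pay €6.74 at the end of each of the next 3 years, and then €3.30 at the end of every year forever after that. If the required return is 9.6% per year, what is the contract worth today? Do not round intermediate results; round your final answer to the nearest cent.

€42.99

PV of 3-year annuity: €6.74 × [1 − (1+0.096)^−3] / 0.096 = 16.88012
Perpetuity value at year 3: €3.30 / 0.096 = 34.37500
PV of perpetuity: 34.37500 / (1+0.096)^3 = 26.11025
Total PV = 16.88012 + 26.11025 = 42.99037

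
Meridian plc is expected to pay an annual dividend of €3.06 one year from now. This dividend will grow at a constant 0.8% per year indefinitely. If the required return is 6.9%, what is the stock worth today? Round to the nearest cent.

Growing perpetuity: P = D₁ / (r − g) = €3.0600 / (0.069 − 0.008) = €50.16

€50.16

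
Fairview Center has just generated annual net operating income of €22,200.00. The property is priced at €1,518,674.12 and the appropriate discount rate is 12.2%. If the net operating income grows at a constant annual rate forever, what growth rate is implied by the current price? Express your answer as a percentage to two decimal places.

P = D₀(1+g)/(r−g) ⇒ P(r−g) = D₀(1+g) ⇒ g(P+D₀) = P·r − D₀
g = (P·r − D₀)/(P + D₀) = (€1,518,674.12×0.122 − €22,200.00) / (€1,518,674.12 + €22,200.00) = 0.105835

10.58%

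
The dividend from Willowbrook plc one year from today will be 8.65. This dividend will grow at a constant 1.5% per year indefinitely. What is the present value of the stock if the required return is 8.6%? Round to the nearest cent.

121.83

Growing perpetuity: P = D₁ / (r − g) = 8.6500 / (0.086 − 0.015) = 121.83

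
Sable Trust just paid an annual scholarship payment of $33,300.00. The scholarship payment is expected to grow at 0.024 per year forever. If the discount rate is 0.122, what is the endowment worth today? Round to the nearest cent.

$347951.02

D₁ = D₀ × (1 + g) = $33,300.00 × 1.024 = $34,099.2000
Growing perpetuity: P = D₁ / (r − g) = $34,099.2000 / (0.122 − 0.024) = $347,951.02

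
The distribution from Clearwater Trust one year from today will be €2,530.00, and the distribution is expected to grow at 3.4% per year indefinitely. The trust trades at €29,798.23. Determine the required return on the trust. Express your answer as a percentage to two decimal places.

P = D₁/(r − g) ⇒ r = D₁/P + g = €2,530.0000/€29,798.23 + 0.034 = 0.084904 + 0.034 = 0.118904

11.89%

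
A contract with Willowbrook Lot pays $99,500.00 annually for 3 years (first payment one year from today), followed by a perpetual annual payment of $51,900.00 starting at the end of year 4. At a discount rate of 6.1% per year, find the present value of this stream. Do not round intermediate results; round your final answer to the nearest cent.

PV of 3-year annuity: $99,500.00 × [1 − (1+0.061)^−3] / 0.061 = 265473.37515
Perpetuity value at year 3: $51,900.00 / 0.061 = 850819.67213
PV of perpetuity: 850819.67213 / (1+0.061)^3 = 712346.62519
Total PV = 265473.37515 + 712346.62519 = 977820.00034

$977820.00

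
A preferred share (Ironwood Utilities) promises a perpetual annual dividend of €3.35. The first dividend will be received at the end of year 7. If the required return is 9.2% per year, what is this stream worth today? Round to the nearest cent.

€21.47

Value at end of year 6: C / r = €3.35 / 0.092 = €36.4130
Discount to today: PV = €36.4130 / (1 + 0.092)^6 = €36.4130 / 1.695649 = €21.47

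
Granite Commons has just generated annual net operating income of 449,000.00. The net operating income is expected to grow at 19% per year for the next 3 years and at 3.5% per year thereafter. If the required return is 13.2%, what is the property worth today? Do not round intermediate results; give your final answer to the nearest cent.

7055465.63

D_1 = 534310.00000
D_2 = 635828.90000
D_3 = 756636.39100
Terminal value at year 3: TV = D_3×(1+g_2)/(r−g_2) = 783118.66468/0.097 = 8073388.29572
P_0 = D_1/(1+r)^1 + D_2/(1+r)^2 + D_3/(1+r)^3 + TV/(1+r)^3
    = 472005.30035 + 496189.31751 + 521612.44508 + 5565658.56353 = 7055465.62648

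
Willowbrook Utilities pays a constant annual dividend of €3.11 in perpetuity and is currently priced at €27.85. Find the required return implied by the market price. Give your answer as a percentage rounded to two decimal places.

P = C/r ⇒ r = C/P = €3.11/€27.85 = 0.111670

11.17%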